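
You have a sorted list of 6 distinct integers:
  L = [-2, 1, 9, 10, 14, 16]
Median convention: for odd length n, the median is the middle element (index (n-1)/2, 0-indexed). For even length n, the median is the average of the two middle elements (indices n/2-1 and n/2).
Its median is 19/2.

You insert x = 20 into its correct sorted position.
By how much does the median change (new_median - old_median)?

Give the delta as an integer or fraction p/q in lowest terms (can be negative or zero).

Old median = 19/2
After inserting x = 20: new sorted = [-2, 1, 9, 10, 14, 16, 20]
New median = 10
Delta = 10 - 19/2 = 1/2

Answer: 1/2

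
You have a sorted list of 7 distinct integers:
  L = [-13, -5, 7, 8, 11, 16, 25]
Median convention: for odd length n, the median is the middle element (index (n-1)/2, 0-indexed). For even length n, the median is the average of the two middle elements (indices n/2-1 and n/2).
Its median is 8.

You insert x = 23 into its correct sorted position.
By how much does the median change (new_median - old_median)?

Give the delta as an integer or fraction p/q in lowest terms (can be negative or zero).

Old median = 8
After inserting x = 23: new sorted = [-13, -5, 7, 8, 11, 16, 23, 25]
New median = 19/2
Delta = 19/2 - 8 = 3/2

Answer: 3/2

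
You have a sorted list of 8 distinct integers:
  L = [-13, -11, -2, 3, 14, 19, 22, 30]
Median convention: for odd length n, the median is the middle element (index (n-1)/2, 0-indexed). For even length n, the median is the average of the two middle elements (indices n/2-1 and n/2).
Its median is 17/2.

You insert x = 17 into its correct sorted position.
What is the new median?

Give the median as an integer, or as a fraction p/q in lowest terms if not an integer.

Answer: 14

Derivation:
Old list (sorted, length 8): [-13, -11, -2, 3, 14, 19, 22, 30]
Old median = 17/2
Insert x = 17
Old length even (8). Middle pair: indices 3,4 = 3,14.
New length odd (9). New median = single middle element.
x = 17: 5 elements are < x, 3 elements are > x.
New sorted list: [-13, -11, -2, 3, 14, 17, 19, 22, 30]
New median = 14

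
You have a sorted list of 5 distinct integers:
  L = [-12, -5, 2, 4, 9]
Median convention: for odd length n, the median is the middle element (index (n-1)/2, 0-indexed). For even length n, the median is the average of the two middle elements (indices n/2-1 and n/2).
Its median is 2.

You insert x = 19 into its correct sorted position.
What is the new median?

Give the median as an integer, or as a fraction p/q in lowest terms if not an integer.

Old list (sorted, length 5): [-12, -5, 2, 4, 9]
Old median = 2
Insert x = 19
Old length odd (5). Middle was index 2 = 2.
New length even (6). New median = avg of two middle elements.
x = 19: 5 elements are < x, 0 elements are > x.
New sorted list: [-12, -5, 2, 4, 9, 19]
New median = 3

Answer: 3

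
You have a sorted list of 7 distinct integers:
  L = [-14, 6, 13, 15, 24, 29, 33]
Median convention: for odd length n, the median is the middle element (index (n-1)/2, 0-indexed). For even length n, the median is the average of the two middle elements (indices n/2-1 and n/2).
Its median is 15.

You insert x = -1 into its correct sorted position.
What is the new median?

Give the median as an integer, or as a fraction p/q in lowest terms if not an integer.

Answer: 14

Derivation:
Old list (sorted, length 7): [-14, 6, 13, 15, 24, 29, 33]
Old median = 15
Insert x = -1
Old length odd (7). Middle was index 3 = 15.
New length even (8). New median = avg of two middle elements.
x = -1: 1 elements are < x, 6 elements are > x.
New sorted list: [-14, -1, 6, 13, 15, 24, 29, 33]
New median = 14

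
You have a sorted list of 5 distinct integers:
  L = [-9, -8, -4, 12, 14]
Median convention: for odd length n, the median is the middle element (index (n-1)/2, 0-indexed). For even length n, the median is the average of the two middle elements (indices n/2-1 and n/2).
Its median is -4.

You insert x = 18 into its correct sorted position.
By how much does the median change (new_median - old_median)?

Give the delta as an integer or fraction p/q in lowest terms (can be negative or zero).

Answer: 8

Derivation:
Old median = -4
After inserting x = 18: new sorted = [-9, -8, -4, 12, 14, 18]
New median = 4
Delta = 4 - -4 = 8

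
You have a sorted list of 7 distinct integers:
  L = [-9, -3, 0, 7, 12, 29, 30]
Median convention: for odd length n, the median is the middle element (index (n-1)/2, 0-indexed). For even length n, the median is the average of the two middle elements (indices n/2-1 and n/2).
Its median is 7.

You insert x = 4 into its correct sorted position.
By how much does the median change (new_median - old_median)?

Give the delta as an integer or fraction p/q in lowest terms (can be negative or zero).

Old median = 7
After inserting x = 4: new sorted = [-9, -3, 0, 4, 7, 12, 29, 30]
New median = 11/2
Delta = 11/2 - 7 = -3/2

Answer: -3/2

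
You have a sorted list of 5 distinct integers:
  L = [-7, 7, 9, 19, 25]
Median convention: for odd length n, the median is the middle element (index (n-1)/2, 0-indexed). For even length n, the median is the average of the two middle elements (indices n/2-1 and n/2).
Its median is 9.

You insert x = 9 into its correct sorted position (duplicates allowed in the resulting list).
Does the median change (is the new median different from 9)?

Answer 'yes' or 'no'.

Answer: no

Derivation:
Old median = 9
Insert x = 9
New median = 9
Changed? no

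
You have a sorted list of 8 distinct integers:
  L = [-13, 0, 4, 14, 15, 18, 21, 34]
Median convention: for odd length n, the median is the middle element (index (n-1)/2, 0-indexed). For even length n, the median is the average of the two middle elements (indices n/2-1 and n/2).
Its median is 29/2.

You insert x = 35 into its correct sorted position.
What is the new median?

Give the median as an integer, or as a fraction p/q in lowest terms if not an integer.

Old list (sorted, length 8): [-13, 0, 4, 14, 15, 18, 21, 34]
Old median = 29/2
Insert x = 35
Old length even (8). Middle pair: indices 3,4 = 14,15.
New length odd (9). New median = single middle element.
x = 35: 8 elements are < x, 0 elements are > x.
New sorted list: [-13, 0, 4, 14, 15, 18, 21, 34, 35]
New median = 15

Answer: 15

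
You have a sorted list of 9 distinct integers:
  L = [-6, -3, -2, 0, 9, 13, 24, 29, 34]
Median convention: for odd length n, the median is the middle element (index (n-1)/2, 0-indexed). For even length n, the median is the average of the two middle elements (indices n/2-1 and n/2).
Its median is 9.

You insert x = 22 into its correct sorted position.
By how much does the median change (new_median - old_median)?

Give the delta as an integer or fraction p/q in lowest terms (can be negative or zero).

Answer: 2

Derivation:
Old median = 9
After inserting x = 22: new sorted = [-6, -3, -2, 0, 9, 13, 22, 24, 29, 34]
New median = 11
Delta = 11 - 9 = 2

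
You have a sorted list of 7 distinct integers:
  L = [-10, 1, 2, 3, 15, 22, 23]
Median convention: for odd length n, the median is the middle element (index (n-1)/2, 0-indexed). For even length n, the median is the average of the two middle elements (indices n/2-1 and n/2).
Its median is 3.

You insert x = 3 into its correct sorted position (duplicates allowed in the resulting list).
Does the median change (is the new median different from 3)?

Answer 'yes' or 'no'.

Old median = 3
Insert x = 3
New median = 3
Changed? no

Answer: no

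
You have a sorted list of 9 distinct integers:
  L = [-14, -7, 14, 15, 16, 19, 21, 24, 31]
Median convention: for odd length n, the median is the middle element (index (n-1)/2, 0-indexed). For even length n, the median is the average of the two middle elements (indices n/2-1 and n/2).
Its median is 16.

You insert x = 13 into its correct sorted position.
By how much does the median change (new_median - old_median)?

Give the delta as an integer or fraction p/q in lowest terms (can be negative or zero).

Old median = 16
After inserting x = 13: new sorted = [-14, -7, 13, 14, 15, 16, 19, 21, 24, 31]
New median = 31/2
Delta = 31/2 - 16 = -1/2

Answer: -1/2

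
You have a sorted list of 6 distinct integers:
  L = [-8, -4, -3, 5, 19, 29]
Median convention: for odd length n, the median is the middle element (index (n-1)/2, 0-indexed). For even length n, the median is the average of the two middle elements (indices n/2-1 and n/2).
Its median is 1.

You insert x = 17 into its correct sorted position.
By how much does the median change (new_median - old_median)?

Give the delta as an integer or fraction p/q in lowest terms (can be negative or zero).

Answer: 4

Derivation:
Old median = 1
After inserting x = 17: new sorted = [-8, -4, -3, 5, 17, 19, 29]
New median = 5
Delta = 5 - 1 = 4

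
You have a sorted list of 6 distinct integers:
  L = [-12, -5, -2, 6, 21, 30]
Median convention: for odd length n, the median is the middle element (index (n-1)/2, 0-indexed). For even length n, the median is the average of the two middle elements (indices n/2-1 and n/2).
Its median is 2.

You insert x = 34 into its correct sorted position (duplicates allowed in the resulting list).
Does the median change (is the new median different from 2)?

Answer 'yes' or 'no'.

Old median = 2
Insert x = 34
New median = 6
Changed? yes

Answer: yes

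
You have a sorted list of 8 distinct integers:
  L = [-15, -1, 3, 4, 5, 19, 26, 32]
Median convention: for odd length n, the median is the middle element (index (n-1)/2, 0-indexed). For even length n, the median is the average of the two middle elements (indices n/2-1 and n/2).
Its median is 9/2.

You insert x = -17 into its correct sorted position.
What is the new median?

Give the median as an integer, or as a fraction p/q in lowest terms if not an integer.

Old list (sorted, length 8): [-15, -1, 3, 4, 5, 19, 26, 32]
Old median = 9/2
Insert x = -17
Old length even (8). Middle pair: indices 3,4 = 4,5.
New length odd (9). New median = single middle element.
x = -17: 0 elements are < x, 8 elements are > x.
New sorted list: [-17, -15, -1, 3, 4, 5, 19, 26, 32]
New median = 4

Answer: 4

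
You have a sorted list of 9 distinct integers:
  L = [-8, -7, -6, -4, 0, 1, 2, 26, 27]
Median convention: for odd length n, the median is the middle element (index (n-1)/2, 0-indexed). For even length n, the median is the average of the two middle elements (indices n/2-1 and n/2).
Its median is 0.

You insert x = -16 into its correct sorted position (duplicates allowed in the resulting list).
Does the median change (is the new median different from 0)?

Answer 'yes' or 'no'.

Answer: yes

Derivation:
Old median = 0
Insert x = -16
New median = -2
Changed? yes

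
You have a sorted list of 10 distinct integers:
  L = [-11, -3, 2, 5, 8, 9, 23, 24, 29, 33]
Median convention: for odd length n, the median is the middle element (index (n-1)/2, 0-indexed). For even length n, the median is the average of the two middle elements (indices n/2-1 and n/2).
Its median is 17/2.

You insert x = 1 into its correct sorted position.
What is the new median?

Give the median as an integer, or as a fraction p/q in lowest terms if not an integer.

Old list (sorted, length 10): [-11, -3, 2, 5, 8, 9, 23, 24, 29, 33]
Old median = 17/2
Insert x = 1
Old length even (10). Middle pair: indices 4,5 = 8,9.
New length odd (11). New median = single middle element.
x = 1: 2 elements are < x, 8 elements are > x.
New sorted list: [-11, -3, 1, 2, 5, 8, 9, 23, 24, 29, 33]
New median = 8

Answer: 8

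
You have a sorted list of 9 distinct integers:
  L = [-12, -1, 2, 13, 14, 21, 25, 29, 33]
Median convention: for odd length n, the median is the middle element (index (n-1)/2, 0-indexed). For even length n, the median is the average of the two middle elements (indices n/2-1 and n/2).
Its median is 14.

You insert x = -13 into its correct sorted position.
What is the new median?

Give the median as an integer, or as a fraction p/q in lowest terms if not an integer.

Answer: 27/2

Derivation:
Old list (sorted, length 9): [-12, -1, 2, 13, 14, 21, 25, 29, 33]
Old median = 14
Insert x = -13
Old length odd (9). Middle was index 4 = 14.
New length even (10). New median = avg of two middle elements.
x = -13: 0 elements are < x, 9 elements are > x.
New sorted list: [-13, -12, -1, 2, 13, 14, 21, 25, 29, 33]
New median = 27/2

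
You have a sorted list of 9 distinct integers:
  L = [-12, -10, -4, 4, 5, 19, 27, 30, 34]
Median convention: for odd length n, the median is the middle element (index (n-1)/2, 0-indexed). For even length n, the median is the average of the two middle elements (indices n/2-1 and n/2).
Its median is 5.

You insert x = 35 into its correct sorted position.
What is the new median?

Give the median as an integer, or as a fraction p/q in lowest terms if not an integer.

Old list (sorted, length 9): [-12, -10, -4, 4, 5, 19, 27, 30, 34]
Old median = 5
Insert x = 35
Old length odd (9). Middle was index 4 = 5.
New length even (10). New median = avg of two middle elements.
x = 35: 9 elements are < x, 0 elements are > x.
New sorted list: [-12, -10, -4, 4, 5, 19, 27, 30, 34, 35]
New median = 12

Answer: 12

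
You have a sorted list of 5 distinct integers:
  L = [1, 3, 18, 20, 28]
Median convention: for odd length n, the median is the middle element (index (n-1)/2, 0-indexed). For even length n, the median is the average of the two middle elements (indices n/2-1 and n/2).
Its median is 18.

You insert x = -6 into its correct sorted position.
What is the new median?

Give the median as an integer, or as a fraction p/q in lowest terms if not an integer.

Answer: 21/2

Derivation:
Old list (sorted, length 5): [1, 3, 18, 20, 28]
Old median = 18
Insert x = -6
Old length odd (5). Middle was index 2 = 18.
New length even (6). New median = avg of two middle elements.
x = -6: 0 elements are < x, 5 elements are > x.
New sorted list: [-6, 1, 3, 18, 20, 28]
New median = 21/2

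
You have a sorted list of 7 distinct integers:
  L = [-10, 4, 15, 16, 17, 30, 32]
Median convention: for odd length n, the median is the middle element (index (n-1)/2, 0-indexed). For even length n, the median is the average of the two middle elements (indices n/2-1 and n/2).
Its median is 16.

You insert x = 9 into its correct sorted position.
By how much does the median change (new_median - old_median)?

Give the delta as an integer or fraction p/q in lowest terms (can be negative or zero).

Answer: -1/2

Derivation:
Old median = 16
After inserting x = 9: new sorted = [-10, 4, 9, 15, 16, 17, 30, 32]
New median = 31/2
Delta = 31/2 - 16 = -1/2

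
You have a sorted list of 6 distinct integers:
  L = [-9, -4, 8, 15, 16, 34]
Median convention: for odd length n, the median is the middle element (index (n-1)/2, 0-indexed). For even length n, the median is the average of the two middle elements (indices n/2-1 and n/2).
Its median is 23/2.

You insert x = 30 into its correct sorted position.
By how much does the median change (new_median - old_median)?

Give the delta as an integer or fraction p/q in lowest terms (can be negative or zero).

Answer: 7/2

Derivation:
Old median = 23/2
After inserting x = 30: new sorted = [-9, -4, 8, 15, 16, 30, 34]
New median = 15
Delta = 15 - 23/2 = 7/2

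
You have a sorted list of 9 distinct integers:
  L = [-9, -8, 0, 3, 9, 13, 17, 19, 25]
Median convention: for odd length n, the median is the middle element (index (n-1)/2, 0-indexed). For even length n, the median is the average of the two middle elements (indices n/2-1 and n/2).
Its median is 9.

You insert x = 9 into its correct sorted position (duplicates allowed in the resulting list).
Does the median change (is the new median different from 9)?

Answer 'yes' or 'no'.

Old median = 9
Insert x = 9
New median = 9
Changed? no

Answer: no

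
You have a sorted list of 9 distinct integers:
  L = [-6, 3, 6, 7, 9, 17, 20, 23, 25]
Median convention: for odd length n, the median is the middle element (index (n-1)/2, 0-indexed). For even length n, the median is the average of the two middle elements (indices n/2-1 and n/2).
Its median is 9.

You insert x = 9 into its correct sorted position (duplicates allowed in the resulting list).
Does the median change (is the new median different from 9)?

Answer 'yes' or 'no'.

Answer: no

Derivation:
Old median = 9
Insert x = 9
New median = 9
Changed? no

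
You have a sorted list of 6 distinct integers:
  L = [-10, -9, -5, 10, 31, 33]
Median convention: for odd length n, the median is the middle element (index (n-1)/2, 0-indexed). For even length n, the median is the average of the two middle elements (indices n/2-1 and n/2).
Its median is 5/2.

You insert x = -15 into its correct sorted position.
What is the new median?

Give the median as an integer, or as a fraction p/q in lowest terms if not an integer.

Old list (sorted, length 6): [-10, -9, -5, 10, 31, 33]
Old median = 5/2
Insert x = -15
Old length even (6). Middle pair: indices 2,3 = -5,10.
New length odd (7). New median = single middle element.
x = -15: 0 elements are < x, 6 elements are > x.
New sorted list: [-15, -10, -9, -5, 10, 31, 33]
New median = -5

Answer: -5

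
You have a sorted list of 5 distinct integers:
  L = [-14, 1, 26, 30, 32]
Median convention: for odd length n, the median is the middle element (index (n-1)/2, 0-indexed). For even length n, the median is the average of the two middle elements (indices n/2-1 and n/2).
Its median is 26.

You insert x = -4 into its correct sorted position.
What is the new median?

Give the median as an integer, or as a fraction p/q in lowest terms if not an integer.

Old list (sorted, length 5): [-14, 1, 26, 30, 32]
Old median = 26
Insert x = -4
Old length odd (5). Middle was index 2 = 26.
New length even (6). New median = avg of two middle elements.
x = -4: 1 elements are < x, 4 elements are > x.
New sorted list: [-14, -4, 1, 26, 30, 32]
New median = 27/2

Answer: 27/2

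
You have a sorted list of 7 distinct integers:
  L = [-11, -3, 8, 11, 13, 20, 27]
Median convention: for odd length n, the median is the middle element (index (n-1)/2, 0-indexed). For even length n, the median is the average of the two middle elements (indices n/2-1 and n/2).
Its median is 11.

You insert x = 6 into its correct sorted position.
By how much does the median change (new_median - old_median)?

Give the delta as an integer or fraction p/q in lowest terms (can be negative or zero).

Old median = 11
After inserting x = 6: new sorted = [-11, -3, 6, 8, 11, 13, 20, 27]
New median = 19/2
Delta = 19/2 - 11 = -3/2

Answer: -3/2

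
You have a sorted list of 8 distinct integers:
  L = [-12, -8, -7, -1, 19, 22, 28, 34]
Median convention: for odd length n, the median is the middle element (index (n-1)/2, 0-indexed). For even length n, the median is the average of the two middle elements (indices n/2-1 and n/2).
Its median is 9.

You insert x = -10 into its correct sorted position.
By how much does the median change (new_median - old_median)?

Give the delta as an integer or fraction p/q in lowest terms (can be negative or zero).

Answer: -10

Derivation:
Old median = 9
After inserting x = -10: new sorted = [-12, -10, -8, -7, -1, 19, 22, 28, 34]
New median = -1
Delta = -1 - 9 = -10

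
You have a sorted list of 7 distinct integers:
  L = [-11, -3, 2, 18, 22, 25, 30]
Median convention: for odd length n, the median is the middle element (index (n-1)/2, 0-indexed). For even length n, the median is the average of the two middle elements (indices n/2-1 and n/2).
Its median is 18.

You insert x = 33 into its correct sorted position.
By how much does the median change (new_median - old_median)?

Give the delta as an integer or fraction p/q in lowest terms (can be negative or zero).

Old median = 18
After inserting x = 33: new sorted = [-11, -3, 2, 18, 22, 25, 30, 33]
New median = 20
Delta = 20 - 18 = 2

Answer: 2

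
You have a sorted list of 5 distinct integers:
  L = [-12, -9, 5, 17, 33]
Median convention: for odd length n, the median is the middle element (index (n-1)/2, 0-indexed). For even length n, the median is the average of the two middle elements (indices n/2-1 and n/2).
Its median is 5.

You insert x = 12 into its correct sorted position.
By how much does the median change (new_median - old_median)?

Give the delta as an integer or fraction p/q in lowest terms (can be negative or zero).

Answer: 7/2

Derivation:
Old median = 5
After inserting x = 12: new sorted = [-12, -9, 5, 12, 17, 33]
New median = 17/2
Delta = 17/2 - 5 = 7/2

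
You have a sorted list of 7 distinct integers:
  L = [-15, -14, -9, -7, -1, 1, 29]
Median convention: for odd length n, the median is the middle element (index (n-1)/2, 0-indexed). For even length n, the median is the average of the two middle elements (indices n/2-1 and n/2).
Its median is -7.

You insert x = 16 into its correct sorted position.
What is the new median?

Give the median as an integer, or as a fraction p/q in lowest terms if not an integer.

Answer: -4

Derivation:
Old list (sorted, length 7): [-15, -14, -9, -7, -1, 1, 29]
Old median = -7
Insert x = 16
Old length odd (7). Middle was index 3 = -7.
New length even (8). New median = avg of two middle elements.
x = 16: 6 elements are < x, 1 elements are > x.
New sorted list: [-15, -14, -9, -7, -1, 1, 16, 29]
New median = -4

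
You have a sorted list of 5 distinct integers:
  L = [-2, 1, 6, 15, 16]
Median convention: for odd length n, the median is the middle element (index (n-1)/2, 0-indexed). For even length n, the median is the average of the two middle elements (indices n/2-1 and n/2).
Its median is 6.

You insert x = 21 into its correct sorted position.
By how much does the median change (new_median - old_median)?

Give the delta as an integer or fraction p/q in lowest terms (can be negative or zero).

Old median = 6
After inserting x = 21: new sorted = [-2, 1, 6, 15, 16, 21]
New median = 21/2
Delta = 21/2 - 6 = 9/2

Answer: 9/2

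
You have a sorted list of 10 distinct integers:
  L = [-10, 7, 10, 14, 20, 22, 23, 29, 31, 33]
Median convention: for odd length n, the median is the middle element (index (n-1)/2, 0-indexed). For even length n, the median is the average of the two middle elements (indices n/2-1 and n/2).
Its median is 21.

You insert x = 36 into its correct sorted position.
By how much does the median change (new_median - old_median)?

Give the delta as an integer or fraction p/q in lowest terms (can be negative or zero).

Old median = 21
After inserting x = 36: new sorted = [-10, 7, 10, 14, 20, 22, 23, 29, 31, 33, 36]
New median = 22
Delta = 22 - 21 = 1

Answer: 1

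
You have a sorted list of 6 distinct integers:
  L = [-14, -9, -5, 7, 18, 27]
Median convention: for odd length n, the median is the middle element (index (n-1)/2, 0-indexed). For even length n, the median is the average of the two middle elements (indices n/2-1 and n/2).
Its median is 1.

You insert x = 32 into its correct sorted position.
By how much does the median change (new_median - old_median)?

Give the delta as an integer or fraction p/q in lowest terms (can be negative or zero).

Answer: 6

Derivation:
Old median = 1
After inserting x = 32: new sorted = [-14, -9, -5, 7, 18, 27, 32]
New median = 7
Delta = 7 - 1 = 6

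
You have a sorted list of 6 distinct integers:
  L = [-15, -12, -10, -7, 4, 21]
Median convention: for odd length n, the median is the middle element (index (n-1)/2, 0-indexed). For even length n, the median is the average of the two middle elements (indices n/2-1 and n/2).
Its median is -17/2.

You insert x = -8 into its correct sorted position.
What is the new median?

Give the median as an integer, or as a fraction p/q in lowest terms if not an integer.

Answer: -8

Derivation:
Old list (sorted, length 6): [-15, -12, -10, -7, 4, 21]
Old median = -17/2
Insert x = -8
Old length even (6). Middle pair: indices 2,3 = -10,-7.
New length odd (7). New median = single middle element.
x = -8: 3 elements are < x, 3 elements are > x.
New sorted list: [-15, -12, -10, -8, -7, 4, 21]
New median = -8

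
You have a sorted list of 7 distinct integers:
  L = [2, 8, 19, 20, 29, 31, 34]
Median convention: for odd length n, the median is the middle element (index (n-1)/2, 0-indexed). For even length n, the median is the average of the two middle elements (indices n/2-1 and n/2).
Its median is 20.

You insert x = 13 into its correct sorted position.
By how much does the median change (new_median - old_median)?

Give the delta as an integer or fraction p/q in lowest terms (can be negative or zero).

Answer: -1/2

Derivation:
Old median = 20
After inserting x = 13: new sorted = [2, 8, 13, 19, 20, 29, 31, 34]
New median = 39/2
Delta = 39/2 - 20 = -1/2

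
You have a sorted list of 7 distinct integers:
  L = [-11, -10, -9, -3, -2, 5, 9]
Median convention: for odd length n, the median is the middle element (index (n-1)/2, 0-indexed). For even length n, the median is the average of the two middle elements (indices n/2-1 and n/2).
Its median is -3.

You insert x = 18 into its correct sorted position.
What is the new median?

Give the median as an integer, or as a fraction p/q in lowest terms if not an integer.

Old list (sorted, length 7): [-11, -10, -9, -3, -2, 5, 9]
Old median = -3
Insert x = 18
Old length odd (7). Middle was index 3 = -3.
New length even (8). New median = avg of two middle elements.
x = 18: 7 elements are < x, 0 elements are > x.
New sorted list: [-11, -10, -9, -3, -2, 5, 9, 18]
New median = -5/2

Answer: -5/2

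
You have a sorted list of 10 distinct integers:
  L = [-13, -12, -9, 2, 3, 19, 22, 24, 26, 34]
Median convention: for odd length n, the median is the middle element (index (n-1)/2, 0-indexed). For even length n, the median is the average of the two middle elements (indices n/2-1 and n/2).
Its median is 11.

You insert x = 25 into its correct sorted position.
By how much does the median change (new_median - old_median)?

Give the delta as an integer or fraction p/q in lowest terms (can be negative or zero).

Old median = 11
After inserting x = 25: new sorted = [-13, -12, -9, 2, 3, 19, 22, 24, 25, 26, 34]
New median = 19
Delta = 19 - 11 = 8

Answer: 8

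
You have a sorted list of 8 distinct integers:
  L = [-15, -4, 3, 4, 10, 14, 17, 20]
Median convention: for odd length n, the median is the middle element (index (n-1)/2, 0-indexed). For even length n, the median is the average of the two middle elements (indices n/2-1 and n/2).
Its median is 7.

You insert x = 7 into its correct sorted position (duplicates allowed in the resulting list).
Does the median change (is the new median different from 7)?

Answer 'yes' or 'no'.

Answer: no

Derivation:
Old median = 7
Insert x = 7
New median = 7
Changed? no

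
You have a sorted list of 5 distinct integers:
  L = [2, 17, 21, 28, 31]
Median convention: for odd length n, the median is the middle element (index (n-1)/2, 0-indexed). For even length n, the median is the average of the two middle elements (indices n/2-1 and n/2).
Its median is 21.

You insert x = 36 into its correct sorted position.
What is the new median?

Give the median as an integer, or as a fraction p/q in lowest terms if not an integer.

Old list (sorted, length 5): [2, 17, 21, 28, 31]
Old median = 21
Insert x = 36
Old length odd (5). Middle was index 2 = 21.
New length even (6). New median = avg of two middle elements.
x = 36: 5 elements are < x, 0 elements are > x.
New sorted list: [2, 17, 21, 28, 31, 36]
New median = 49/2

Answer: 49/2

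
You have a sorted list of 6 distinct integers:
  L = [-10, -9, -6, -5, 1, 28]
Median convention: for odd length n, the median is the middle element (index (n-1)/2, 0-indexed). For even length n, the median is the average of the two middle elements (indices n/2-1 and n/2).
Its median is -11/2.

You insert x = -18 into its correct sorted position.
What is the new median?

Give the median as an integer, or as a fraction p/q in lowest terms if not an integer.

Old list (sorted, length 6): [-10, -9, -6, -5, 1, 28]
Old median = -11/2
Insert x = -18
Old length even (6). Middle pair: indices 2,3 = -6,-5.
New length odd (7). New median = single middle element.
x = -18: 0 elements are < x, 6 elements are > x.
New sorted list: [-18, -10, -9, -6, -5, 1, 28]
New median = -6

Answer: -6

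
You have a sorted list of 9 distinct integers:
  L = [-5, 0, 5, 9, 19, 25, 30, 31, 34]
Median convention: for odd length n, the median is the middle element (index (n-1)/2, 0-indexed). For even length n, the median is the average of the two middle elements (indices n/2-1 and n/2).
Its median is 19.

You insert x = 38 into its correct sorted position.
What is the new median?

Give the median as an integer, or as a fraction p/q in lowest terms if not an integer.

Old list (sorted, length 9): [-5, 0, 5, 9, 19, 25, 30, 31, 34]
Old median = 19
Insert x = 38
Old length odd (9). Middle was index 4 = 19.
New length even (10). New median = avg of two middle elements.
x = 38: 9 elements are < x, 0 elements are > x.
New sorted list: [-5, 0, 5, 9, 19, 25, 30, 31, 34, 38]
New median = 22

Answer: 22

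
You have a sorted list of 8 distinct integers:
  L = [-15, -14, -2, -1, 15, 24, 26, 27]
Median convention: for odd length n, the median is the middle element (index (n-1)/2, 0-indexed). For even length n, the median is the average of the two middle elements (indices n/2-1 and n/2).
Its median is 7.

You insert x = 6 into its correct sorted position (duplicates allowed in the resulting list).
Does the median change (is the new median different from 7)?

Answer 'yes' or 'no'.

Answer: yes

Derivation:
Old median = 7
Insert x = 6
New median = 6
Changed? yes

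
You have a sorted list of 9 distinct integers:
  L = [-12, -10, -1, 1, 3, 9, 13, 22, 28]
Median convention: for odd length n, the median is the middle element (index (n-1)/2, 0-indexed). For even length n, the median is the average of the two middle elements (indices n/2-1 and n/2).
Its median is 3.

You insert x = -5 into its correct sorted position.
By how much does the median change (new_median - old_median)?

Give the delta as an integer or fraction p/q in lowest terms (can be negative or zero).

Answer: -1

Derivation:
Old median = 3
After inserting x = -5: new sorted = [-12, -10, -5, -1, 1, 3, 9, 13, 22, 28]
New median = 2
Delta = 2 - 3 = -1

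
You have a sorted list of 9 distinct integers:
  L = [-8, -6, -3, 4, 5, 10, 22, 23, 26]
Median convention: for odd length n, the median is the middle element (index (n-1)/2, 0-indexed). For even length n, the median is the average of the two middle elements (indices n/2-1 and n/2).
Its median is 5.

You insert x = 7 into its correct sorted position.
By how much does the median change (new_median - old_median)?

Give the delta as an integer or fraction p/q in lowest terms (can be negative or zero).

Answer: 1

Derivation:
Old median = 5
After inserting x = 7: new sorted = [-8, -6, -3, 4, 5, 7, 10, 22, 23, 26]
New median = 6
Delta = 6 - 5 = 1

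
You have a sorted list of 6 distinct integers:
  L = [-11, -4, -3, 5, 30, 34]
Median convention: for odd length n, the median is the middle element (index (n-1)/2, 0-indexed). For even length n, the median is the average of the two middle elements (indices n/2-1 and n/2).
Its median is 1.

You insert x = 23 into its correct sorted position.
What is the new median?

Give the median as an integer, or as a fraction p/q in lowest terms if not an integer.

Answer: 5

Derivation:
Old list (sorted, length 6): [-11, -4, -3, 5, 30, 34]
Old median = 1
Insert x = 23
Old length even (6). Middle pair: indices 2,3 = -3,5.
New length odd (7). New median = single middle element.
x = 23: 4 elements are < x, 2 elements are > x.
New sorted list: [-11, -4, -3, 5, 23, 30, 34]
New median = 5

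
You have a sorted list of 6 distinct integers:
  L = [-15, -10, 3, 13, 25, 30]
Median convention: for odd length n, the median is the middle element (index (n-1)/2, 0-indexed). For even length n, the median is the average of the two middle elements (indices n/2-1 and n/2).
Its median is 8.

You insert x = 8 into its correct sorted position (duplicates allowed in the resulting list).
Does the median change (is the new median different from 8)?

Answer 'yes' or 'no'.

Answer: no

Derivation:
Old median = 8
Insert x = 8
New median = 8
Changed? no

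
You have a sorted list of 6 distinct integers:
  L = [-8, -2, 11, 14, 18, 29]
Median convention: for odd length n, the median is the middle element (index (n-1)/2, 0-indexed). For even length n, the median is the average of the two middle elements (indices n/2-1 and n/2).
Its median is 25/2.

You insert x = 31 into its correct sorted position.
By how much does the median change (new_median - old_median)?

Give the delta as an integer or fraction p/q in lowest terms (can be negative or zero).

Old median = 25/2
After inserting x = 31: new sorted = [-8, -2, 11, 14, 18, 29, 31]
New median = 14
Delta = 14 - 25/2 = 3/2

Answer: 3/2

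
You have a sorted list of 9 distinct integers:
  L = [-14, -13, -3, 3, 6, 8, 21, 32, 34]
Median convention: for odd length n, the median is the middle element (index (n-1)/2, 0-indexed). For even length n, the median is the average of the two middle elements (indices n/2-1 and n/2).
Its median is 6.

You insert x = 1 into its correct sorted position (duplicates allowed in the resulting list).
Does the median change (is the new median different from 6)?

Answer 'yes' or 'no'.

Answer: yes

Derivation:
Old median = 6
Insert x = 1
New median = 9/2
Changed? yes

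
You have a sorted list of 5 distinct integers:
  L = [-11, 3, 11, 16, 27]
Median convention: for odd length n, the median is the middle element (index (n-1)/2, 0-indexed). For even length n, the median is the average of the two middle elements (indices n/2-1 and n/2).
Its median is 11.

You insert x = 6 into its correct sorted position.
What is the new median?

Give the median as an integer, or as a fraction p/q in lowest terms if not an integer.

Old list (sorted, length 5): [-11, 3, 11, 16, 27]
Old median = 11
Insert x = 6
Old length odd (5). Middle was index 2 = 11.
New length even (6). New median = avg of two middle elements.
x = 6: 2 elements are < x, 3 elements are > x.
New sorted list: [-11, 3, 6, 11, 16, 27]
New median = 17/2

Answer: 17/2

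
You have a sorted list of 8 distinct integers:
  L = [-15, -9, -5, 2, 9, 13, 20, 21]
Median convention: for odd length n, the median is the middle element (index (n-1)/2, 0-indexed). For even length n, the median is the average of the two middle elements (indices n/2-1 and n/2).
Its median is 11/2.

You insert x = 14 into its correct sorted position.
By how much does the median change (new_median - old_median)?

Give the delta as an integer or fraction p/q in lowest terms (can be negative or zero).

Answer: 7/2

Derivation:
Old median = 11/2
After inserting x = 14: new sorted = [-15, -9, -5, 2, 9, 13, 14, 20, 21]
New median = 9
Delta = 9 - 11/2 = 7/2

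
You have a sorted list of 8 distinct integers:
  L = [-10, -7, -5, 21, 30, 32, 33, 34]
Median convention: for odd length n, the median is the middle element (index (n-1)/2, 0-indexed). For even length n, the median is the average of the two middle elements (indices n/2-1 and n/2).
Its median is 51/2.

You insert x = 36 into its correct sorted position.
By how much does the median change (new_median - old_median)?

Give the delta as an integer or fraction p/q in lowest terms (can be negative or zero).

Old median = 51/2
After inserting x = 36: new sorted = [-10, -7, -5, 21, 30, 32, 33, 34, 36]
New median = 30
Delta = 30 - 51/2 = 9/2

Answer: 9/2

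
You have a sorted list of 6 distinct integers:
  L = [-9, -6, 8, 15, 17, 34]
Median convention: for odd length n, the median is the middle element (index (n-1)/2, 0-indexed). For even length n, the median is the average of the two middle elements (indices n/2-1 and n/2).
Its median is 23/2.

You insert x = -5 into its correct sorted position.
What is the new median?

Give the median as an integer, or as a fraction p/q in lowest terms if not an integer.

Old list (sorted, length 6): [-9, -6, 8, 15, 17, 34]
Old median = 23/2
Insert x = -5
Old length even (6). Middle pair: indices 2,3 = 8,15.
New length odd (7). New median = single middle element.
x = -5: 2 elements are < x, 4 elements are > x.
New sorted list: [-9, -6, -5, 8, 15, 17, 34]
New median = 8

Answer: 8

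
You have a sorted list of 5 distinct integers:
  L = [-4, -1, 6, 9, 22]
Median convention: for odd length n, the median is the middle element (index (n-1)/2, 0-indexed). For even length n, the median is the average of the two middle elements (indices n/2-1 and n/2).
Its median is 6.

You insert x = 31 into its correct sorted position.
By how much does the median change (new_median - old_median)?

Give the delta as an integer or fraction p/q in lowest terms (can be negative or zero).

Answer: 3/2

Derivation:
Old median = 6
After inserting x = 31: new sorted = [-4, -1, 6, 9, 22, 31]
New median = 15/2
Delta = 15/2 - 6 = 3/2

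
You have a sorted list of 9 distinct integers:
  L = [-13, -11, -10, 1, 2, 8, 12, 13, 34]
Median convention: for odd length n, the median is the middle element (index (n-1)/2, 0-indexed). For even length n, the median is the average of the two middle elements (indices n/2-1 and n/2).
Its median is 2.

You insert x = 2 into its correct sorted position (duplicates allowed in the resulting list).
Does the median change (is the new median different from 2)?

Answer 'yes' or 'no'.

Old median = 2
Insert x = 2
New median = 2
Changed? no

Answer: no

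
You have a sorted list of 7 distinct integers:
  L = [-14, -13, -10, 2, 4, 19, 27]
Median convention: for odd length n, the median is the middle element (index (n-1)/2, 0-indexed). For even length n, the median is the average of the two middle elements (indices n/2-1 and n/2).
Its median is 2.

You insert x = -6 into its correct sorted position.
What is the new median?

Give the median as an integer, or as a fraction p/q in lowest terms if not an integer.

Old list (sorted, length 7): [-14, -13, -10, 2, 4, 19, 27]
Old median = 2
Insert x = -6
Old length odd (7). Middle was index 3 = 2.
New length even (8). New median = avg of two middle elements.
x = -6: 3 elements are < x, 4 elements are > x.
New sorted list: [-14, -13, -10, -6, 2, 4, 19, 27]
New median = -2

Answer: -2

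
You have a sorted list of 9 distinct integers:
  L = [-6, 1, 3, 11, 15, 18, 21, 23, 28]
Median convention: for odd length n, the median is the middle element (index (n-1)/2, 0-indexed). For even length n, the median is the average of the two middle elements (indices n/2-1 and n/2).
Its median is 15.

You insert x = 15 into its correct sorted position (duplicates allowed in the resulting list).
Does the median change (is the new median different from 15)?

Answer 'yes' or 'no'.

Answer: no

Derivation:
Old median = 15
Insert x = 15
New median = 15
Changed? no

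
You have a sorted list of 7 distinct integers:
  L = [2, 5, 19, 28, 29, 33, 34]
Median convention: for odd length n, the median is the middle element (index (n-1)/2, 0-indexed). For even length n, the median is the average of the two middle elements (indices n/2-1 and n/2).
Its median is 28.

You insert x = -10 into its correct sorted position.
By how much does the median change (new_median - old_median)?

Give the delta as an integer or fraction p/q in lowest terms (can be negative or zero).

Old median = 28
After inserting x = -10: new sorted = [-10, 2, 5, 19, 28, 29, 33, 34]
New median = 47/2
Delta = 47/2 - 28 = -9/2

Answer: -9/2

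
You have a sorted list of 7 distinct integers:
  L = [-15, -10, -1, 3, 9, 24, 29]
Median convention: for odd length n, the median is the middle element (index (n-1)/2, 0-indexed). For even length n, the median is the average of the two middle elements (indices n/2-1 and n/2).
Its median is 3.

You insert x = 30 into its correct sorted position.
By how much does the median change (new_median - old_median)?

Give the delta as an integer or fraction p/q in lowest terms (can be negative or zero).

Answer: 3

Derivation:
Old median = 3
After inserting x = 30: new sorted = [-15, -10, -1, 3, 9, 24, 29, 30]
New median = 6
Delta = 6 - 3 = 3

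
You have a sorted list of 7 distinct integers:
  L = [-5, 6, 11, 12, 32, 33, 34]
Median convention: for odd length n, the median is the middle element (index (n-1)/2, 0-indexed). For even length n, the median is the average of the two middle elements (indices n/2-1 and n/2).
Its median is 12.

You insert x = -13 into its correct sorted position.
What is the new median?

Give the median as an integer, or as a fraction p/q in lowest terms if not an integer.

Old list (sorted, length 7): [-5, 6, 11, 12, 32, 33, 34]
Old median = 12
Insert x = -13
Old length odd (7). Middle was index 3 = 12.
New length even (8). New median = avg of two middle elements.
x = -13: 0 elements are < x, 7 elements are > x.
New sorted list: [-13, -5, 6, 11, 12, 32, 33, 34]
New median = 23/2

Answer: 23/2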